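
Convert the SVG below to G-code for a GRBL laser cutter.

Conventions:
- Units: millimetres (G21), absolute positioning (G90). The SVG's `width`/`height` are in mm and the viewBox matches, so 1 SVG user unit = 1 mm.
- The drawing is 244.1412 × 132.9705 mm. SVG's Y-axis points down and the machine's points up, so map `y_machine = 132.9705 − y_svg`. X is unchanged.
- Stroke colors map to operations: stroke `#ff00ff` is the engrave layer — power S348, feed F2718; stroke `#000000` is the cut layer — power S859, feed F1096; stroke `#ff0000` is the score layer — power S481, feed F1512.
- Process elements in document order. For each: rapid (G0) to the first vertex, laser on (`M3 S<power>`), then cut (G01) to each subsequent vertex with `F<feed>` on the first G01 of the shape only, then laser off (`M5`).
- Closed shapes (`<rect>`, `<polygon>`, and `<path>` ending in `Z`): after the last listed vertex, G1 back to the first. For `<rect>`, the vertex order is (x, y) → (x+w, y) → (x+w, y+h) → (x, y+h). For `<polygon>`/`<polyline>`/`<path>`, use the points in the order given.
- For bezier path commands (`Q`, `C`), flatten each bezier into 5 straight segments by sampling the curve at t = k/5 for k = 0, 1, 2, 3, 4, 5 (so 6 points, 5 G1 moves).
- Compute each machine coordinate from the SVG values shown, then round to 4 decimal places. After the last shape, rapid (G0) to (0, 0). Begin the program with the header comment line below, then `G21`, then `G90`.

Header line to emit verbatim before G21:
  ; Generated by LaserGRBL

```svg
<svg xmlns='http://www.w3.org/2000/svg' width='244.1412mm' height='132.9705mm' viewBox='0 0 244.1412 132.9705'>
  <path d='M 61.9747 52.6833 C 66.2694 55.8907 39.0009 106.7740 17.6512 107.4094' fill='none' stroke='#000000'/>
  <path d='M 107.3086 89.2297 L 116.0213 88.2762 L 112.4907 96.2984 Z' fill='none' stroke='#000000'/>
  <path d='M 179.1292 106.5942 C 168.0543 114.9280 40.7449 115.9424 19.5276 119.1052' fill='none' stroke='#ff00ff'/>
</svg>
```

; Generated by LaserGRBL
G21
G90
G0 X61.9747 Y80.2872
M3 S859
G01 X61.0638 Y73.4250 F1096
G01 X54.3769 Y59.8210
G01 X43.7130 Y44.1754
G01 X30.8714 Y31.1887
G01 X17.6512 Y25.5611
M5
G0 X107.3086 Y43.7408
M3 S859
G01 X116.0213 Y44.6943 F1096
G01 X112.4907 Y36.6721
G01 X107.3086 Y43.7408
M5
G0 X179.1292 Y26.3763
M3 S348
G01 X160.3147 Y22.1786 F2718
G01 X124.2757 Y19.2831
G01 X81.6837 Y17.2354
G01 X43.2104 Y15.5809
G01 X19.5276 Y13.8653
M5
G0 X0.0000 Y0.0000

Since the viewBox matches the mm dimensions, user units are millimetres directly. The only transform is the Y-flip y_m = 132.9705 − y_svg.

Shape 1 is a cubic bezier drawn with `<path>`. Its stroke #000000 means cut at S859, F1096. After flipping Y the toolpath is (61.9747,80.2872) → (61.0638,73.4250) → (54.3769,59.8210) → (43.7130,44.1754) → (30.8714,31.1887) → (17.6512,25.5611).

Shape 2 is a regular polygon drawn with `<path>`. Its stroke #000000 means cut at S859, F1096. After flipping Y the toolpath is (107.3086,43.7408) → (116.0213,44.6943) → (112.4907,36.6721) → (107.3086,43.7408), returning to the start.

Shape 3 is a cubic bezier drawn with `<path>`. Its stroke #ff00ff means engrave at S348, F2718. After flipping Y the toolpath is (179.1292,26.3763) → (160.3147,22.1786) → (124.2757,19.2831) → (81.6837,17.2354) → (43.2104,15.5809) → (19.5276,13.8653).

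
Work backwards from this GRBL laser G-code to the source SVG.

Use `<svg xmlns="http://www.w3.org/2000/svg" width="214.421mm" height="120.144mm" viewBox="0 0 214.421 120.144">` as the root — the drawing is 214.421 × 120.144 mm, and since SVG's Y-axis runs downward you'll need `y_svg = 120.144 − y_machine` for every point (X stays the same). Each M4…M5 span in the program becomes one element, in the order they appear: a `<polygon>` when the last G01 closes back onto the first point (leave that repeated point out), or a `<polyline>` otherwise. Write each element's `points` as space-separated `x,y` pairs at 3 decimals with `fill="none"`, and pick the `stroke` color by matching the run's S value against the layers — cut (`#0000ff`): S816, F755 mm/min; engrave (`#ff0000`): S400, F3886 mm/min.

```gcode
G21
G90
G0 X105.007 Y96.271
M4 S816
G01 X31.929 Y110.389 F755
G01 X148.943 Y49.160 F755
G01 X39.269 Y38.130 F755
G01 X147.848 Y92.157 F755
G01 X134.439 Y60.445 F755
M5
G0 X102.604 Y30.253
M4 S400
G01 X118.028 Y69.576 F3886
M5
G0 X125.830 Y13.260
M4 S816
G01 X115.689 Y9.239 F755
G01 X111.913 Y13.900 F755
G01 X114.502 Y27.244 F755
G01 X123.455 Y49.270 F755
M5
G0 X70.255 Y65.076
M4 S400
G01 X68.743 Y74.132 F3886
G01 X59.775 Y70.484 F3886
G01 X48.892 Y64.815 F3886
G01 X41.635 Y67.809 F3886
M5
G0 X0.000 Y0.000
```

Each laser-on run becomes one SVG element. Flip Y back into SVG space with y_svg = 120.144 − y_machine.

Run 1: S816 ⇒ cut layer `#0000ff`. The run is open, so emit a `<polyline>` with points (Y-flipped): 105.007,23.873 31.929,9.755 148.943,70.984 39.269,82.014 147.848,27.987 134.439,59.699.

Run 2: power S400 maps to stroke `#ff0000` (engrave). The run is open, so emit a `<polyline>` with points (Y-flipped): 102.604,89.891 118.028,50.568.

Run 3: the run's S816 means `#0000ff` (cut). The run is open, so emit a `<polyline>` with points (Y-flipped): 125.830,106.884 115.689,110.905 111.913,106.244 114.502,92.900 123.455,70.874.

Run 4: the run's S400 means `#ff0000` (engrave). The run is open, so emit a `<polyline>` with points (Y-flipped): 70.255,55.068 68.743,46.012 59.775,49.660 48.892,55.329 41.635,52.335.

<svg xmlns="http://www.w3.org/2000/svg" width="214.421mm" height="120.144mm" viewBox="0 0 214.421 120.144">
  <polyline points="105.007,23.873 31.929,9.755 148.943,70.984 39.269,82.014 147.848,27.987 134.439,59.699" fill="none" stroke="#0000ff"/>
  <polyline points="102.604,89.891 118.028,50.568" fill="none" stroke="#ff0000"/>
  <polyline points="125.830,106.884 115.689,110.905 111.913,106.244 114.502,92.900 123.455,70.874" fill="none" stroke="#0000ff"/>
  <polyline points="70.255,55.068 68.743,46.012 59.775,49.660 48.892,55.329 41.635,52.335" fill="none" stroke="#ff0000"/>
</svg>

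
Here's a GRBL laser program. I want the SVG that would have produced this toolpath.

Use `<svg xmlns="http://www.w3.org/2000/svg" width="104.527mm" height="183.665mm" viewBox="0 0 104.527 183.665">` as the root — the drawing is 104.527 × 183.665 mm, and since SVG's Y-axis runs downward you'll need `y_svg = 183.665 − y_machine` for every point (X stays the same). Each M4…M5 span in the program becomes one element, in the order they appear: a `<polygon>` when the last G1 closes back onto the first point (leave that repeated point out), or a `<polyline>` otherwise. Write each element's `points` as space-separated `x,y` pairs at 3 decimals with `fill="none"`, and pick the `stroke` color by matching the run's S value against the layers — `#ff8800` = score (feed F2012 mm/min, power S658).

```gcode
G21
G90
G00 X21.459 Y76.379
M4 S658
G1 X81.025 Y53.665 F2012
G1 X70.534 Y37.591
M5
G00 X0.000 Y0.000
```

Each laser-on run becomes one SVG element. Flip Y back into SVG space with y_svg = 183.665 − y_machine. Every run uses S658, so all elements get stroke `#ff8800` (score).

Run 1: The run is open, so emit a `<polyline>` with points (Y-flipped): 21.459,107.286 81.025,130.000 70.534,146.074.

<svg xmlns="http://www.w3.org/2000/svg" width="104.527mm" height="183.665mm" viewBox="0 0 104.527 183.665">
  <polyline points="21.459,107.286 81.025,130.000 70.534,146.074" fill="none" stroke="#ff8800"/>
</svg>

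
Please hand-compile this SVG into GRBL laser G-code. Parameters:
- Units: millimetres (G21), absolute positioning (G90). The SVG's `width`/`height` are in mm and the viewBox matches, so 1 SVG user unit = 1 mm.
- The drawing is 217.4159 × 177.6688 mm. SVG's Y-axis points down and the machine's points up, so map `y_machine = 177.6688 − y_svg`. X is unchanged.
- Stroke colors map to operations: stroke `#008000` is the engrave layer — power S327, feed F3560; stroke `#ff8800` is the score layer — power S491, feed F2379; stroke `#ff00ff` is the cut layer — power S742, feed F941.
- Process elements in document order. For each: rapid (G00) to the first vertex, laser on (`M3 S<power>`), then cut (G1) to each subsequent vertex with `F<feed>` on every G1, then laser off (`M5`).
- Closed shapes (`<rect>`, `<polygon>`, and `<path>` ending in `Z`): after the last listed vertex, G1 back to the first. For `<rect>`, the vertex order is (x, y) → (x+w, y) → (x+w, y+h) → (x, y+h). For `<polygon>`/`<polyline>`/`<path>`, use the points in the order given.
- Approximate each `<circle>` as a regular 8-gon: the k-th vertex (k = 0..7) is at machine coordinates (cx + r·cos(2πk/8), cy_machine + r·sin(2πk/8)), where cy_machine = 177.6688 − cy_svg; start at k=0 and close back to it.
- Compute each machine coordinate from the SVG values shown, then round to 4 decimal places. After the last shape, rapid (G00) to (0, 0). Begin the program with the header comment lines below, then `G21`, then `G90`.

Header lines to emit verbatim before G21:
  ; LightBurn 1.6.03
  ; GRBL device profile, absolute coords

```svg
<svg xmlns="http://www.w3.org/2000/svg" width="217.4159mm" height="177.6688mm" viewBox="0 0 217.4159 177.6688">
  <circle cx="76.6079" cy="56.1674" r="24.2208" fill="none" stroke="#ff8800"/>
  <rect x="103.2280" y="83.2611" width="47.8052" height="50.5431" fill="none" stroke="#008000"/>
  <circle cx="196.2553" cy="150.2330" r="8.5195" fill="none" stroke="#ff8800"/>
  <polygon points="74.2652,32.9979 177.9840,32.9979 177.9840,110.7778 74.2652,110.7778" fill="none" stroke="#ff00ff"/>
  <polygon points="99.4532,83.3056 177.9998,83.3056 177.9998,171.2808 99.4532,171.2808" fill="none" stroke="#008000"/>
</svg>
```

1 u = 1 mm; y_m = 177.6688 − y.

[1] `<circle>` circle, #ff8800→score S491 F2379: (100.8287,121.5014) → (93.7346,138.6281) → (76.6079,145.7222) → (59.4812,138.6281) → (52.3871,121.5014) → (59.4812,104.3747) → (76.6079,97.2806) → (93.7346,104.3747) → (100.8287,121.5014) (closed)

[2] `<rect>` rectangle, #008000→engrave S327 F3560: (103.2280,94.4077) → (151.0332,94.4077) → (151.0332,43.8646) → (103.2280,43.8646) → (103.2280,94.4077) (closed)

[3] `<circle>` circle, #ff8800→score S491 F2379: (204.7748,27.4358) → (202.2795,33.4600) → (196.2553,35.9553) → (190.2311,33.4600) → (187.7358,27.4358) → (190.2311,21.4116) → (196.2553,18.9163) → (202.2795,21.4116) → (204.7748,27.4358) (closed)

[4] `<polygon>` rectangle, #ff00ff→cut S742 F941: (74.2652,144.6709) → (177.9840,144.6709) → (177.9840,66.8910) → (74.2652,66.8910) → (74.2652,144.6709) (closed)

[5] `<polygon>` rectangle, #008000→engrave S327 F3560: (99.4532,94.3632) → (177.9998,94.3632) → (177.9998,6.3880) → (99.4532,6.3880) → (99.4532,94.3632) (closed)

; LightBurn 1.6.03
; GRBL device profile, absolute coords
G21
G90
G00 X100.8287 Y121.5014
M3 S491
G1 X93.7346 Y138.6281 F2379
G1 X76.6079 Y145.7222 F2379
G1 X59.4812 Y138.6281 F2379
G1 X52.3871 Y121.5014 F2379
G1 X59.4812 Y104.3747 F2379
G1 X76.6079 Y97.2806 F2379
G1 X93.7346 Y104.3747 F2379
G1 X100.8287 Y121.5014 F2379
M5
G00 X103.2280 Y94.4077
M3 S327
G1 X151.0332 Y94.4077 F3560
G1 X151.0332 Y43.8646 F3560
G1 X103.2280 Y43.8646 F3560
G1 X103.2280 Y94.4077 F3560
M5
G00 X204.7748 Y27.4358
M3 S491
G1 X202.2795 Y33.4600 F2379
G1 X196.2553 Y35.9553 F2379
G1 X190.2311 Y33.4600 F2379
G1 X187.7358 Y27.4358 F2379
G1 X190.2311 Y21.4116 F2379
G1 X196.2553 Y18.9163 F2379
G1 X202.2795 Y21.4116 F2379
G1 X204.7748 Y27.4358 F2379
M5
G00 X74.2652 Y144.6709
M3 S742
G1 X177.9840 Y144.6709 F941
G1 X177.9840 Y66.8910 F941
G1 X74.2652 Y66.8910 F941
G1 X74.2652 Y144.6709 F941
M5
G00 X99.4532 Y94.3632
M3 S327
G1 X177.9998 Y94.3632 F3560
G1 X177.9998 Y6.3880 F3560
G1 X99.4532 Y6.3880 F3560
G1 X99.4532 Y94.3632 F3560
M5
G00 X0.0000 Y0.0000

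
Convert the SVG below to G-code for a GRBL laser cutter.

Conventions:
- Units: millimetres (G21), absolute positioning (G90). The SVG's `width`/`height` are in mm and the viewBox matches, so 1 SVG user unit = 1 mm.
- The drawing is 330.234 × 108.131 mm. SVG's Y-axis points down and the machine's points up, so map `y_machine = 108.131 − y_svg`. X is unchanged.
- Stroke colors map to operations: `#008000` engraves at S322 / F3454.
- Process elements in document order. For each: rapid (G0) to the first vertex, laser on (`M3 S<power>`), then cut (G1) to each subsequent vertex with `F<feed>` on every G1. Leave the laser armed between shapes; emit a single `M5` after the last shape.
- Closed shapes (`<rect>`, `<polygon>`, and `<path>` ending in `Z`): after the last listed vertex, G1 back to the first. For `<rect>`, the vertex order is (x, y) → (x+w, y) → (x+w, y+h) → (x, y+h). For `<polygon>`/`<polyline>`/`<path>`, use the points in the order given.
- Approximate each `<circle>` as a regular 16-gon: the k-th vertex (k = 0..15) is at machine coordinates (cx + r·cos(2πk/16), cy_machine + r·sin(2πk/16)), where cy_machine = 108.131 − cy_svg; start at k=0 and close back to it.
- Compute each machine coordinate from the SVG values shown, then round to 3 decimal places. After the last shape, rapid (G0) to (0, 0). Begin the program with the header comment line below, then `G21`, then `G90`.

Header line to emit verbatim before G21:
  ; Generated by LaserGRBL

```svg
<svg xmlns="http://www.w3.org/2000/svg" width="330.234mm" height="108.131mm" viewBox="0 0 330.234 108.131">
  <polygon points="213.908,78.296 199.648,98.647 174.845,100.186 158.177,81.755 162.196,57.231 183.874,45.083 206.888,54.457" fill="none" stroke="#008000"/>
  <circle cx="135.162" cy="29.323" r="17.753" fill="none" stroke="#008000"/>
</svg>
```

Since the viewBox matches the mm dimensions, user units are millimetres directly. The only transform is the Y-flip y_m = 108.131 − y_svg.

Shape 1 is a regular polygon drawn with `<polygon>`. Its stroke #008000 means engrave at S322, F3454. After flipping Y the toolpath is (213.908,29.835) → (199.648,9.484) → (174.845,7.945) → (158.177,26.376) → (162.196,50.900) → (183.874,63.048) → (206.888,53.674) → (213.908,29.835), returning to the start.

Shape 2 is a circle drawn with `<circle>`. Its stroke #008000 means engrave at S322, F3454. After flipping Y the toolpath is (152.915,78.808) → (151.564,85.602) → (147.715,91.361) → (141.956,95.210) → (135.162,96.561) → (128.368,95.210) → (122.609,91.361) → (118.760,85.602) → (117.409,78.808) → (118.760,72.014) → (122.609,66.255) → (128.368,62.406) → (135.162,61.055) → (141.956,62.406) → (147.715,66.255) → (151.564,72.014) → (152.915,78.808), returning to the start.

; Generated by LaserGRBL
G21
G90
G0 X213.908 Y29.835
M3 S322
G1 X199.648 Y9.484 F3454
G1 X174.845 Y7.945 F3454
G1 X158.177 Y26.376 F3454
G1 X162.196 Y50.900 F3454
G1 X183.874 Y63.048 F3454
G1 X206.888 Y53.674 F3454
G1 X213.908 Y29.835 F3454
G0 X152.915 Y78.808
M3 S322
G1 X151.564 Y85.602 F3454
G1 X147.715 Y91.361 F3454
G1 X141.956 Y95.210 F3454
G1 X135.162 Y96.561 F3454
G1 X128.368 Y95.210 F3454
G1 X122.609 Y91.361 F3454
G1 X118.760 Y85.602 F3454
G1 X117.409 Y78.808 F3454
G1 X118.760 Y72.014 F3454
G1 X122.609 Y66.255 F3454
G1 X128.368 Y62.406 F3454
G1 X135.162 Y61.055 F3454
G1 X141.956 Y62.406 F3454
G1 X147.715 Y66.255 F3454
G1 X151.564 Y72.014 F3454
G1 X152.915 Y78.808 F3454
M5
G0 X0.000 Y0.000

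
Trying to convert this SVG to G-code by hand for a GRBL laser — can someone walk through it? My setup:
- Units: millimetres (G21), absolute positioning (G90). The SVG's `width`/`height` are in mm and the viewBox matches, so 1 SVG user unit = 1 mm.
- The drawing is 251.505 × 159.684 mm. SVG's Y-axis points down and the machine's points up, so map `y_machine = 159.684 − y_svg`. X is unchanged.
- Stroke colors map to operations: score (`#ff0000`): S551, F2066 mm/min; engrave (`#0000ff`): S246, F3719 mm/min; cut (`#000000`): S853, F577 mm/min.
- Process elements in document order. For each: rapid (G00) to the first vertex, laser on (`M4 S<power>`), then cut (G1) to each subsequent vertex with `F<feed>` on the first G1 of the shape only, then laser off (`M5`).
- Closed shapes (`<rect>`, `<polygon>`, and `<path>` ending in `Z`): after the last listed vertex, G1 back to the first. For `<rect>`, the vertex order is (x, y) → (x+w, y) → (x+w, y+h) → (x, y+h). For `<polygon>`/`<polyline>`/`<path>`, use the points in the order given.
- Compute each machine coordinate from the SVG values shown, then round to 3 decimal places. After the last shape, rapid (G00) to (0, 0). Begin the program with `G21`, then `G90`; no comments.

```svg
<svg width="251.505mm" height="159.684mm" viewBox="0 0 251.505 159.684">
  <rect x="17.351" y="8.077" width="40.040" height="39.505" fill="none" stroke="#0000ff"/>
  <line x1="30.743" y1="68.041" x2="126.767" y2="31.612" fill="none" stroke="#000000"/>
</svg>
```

G21
G90
G00 X17.351 Y151.607
M4 S246
G1 X57.391 Y151.607 F3719
G1 X57.391 Y112.102
G1 X17.351 Y112.102
G1 X17.351 Y151.607
M5
G00 X30.743 Y91.643
M4 S853
G1 X126.767 Y128.072 F577
M5
G00 X0.000 Y0.000

1 u = 1 mm; y_m = 159.684 − y.

[1] `<rect>` rectangle, #0000ff→engrave S246 F3719: (17.351,151.607) → (57.391,151.607) → (57.391,112.102) → (17.351,112.102) → (17.351,151.607) (closed)

[2] `<line>` line segment, #000000→cut S853 F577: (30.743,91.643) → (126.767,128.072)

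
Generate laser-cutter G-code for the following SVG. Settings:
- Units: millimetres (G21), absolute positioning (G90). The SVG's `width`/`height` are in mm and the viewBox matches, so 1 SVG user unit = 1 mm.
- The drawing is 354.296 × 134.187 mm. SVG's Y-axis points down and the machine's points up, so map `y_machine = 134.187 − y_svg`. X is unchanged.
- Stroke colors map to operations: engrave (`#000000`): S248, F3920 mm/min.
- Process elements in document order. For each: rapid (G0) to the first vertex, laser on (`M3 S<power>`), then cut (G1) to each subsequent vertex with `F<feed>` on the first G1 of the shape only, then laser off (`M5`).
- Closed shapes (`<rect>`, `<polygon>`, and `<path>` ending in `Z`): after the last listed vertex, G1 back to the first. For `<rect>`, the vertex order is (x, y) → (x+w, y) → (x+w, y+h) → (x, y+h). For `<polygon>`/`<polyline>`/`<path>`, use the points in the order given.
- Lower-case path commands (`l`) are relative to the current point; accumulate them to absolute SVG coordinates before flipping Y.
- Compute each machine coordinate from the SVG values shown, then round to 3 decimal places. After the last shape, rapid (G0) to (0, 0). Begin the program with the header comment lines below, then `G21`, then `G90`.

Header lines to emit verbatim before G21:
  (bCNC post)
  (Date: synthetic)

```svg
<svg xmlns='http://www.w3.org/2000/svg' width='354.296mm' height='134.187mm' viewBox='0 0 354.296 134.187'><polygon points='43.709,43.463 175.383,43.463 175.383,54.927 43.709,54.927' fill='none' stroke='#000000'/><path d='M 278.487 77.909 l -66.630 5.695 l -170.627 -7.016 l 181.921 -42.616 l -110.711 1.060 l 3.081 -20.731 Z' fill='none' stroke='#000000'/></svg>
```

1 u = 1 mm; y_m = 134.187 − y.

[1] `<polygon>` rectangle, #000000→engrave S248 F3920: (43.709,90.724) → (175.383,90.724) → (175.383,79.260) → (43.709,79.260) → (43.709,90.724) (closed)

[2] `<path>` closed polygon, #000000→engrave S248 F3920: (278.487,56.278) → (211.857,50.583) → (41.230,57.599) → (223.151,100.215) → (112.440,99.155) → (115.521,119.886) → (278.487,56.278) (closed)

(bCNC post)
(Date: synthetic)
G21
G90
G0 X43.709 Y90.724
M3 S248
G1 X175.383 Y90.724 F3920
G1 X175.383 Y79.260
G1 X43.709 Y79.260
G1 X43.709 Y90.724
M5
G0 X278.487 Y56.278
M3 S248
G1 X211.857 Y50.583 F3920
G1 X41.230 Y57.599
G1 X223.151 Y100.215
G1 X112.440 Y99.155
G1 X115.521 Y119.886
G1 X278.487 Y56.278
M5
G0 X0.000 Y0.000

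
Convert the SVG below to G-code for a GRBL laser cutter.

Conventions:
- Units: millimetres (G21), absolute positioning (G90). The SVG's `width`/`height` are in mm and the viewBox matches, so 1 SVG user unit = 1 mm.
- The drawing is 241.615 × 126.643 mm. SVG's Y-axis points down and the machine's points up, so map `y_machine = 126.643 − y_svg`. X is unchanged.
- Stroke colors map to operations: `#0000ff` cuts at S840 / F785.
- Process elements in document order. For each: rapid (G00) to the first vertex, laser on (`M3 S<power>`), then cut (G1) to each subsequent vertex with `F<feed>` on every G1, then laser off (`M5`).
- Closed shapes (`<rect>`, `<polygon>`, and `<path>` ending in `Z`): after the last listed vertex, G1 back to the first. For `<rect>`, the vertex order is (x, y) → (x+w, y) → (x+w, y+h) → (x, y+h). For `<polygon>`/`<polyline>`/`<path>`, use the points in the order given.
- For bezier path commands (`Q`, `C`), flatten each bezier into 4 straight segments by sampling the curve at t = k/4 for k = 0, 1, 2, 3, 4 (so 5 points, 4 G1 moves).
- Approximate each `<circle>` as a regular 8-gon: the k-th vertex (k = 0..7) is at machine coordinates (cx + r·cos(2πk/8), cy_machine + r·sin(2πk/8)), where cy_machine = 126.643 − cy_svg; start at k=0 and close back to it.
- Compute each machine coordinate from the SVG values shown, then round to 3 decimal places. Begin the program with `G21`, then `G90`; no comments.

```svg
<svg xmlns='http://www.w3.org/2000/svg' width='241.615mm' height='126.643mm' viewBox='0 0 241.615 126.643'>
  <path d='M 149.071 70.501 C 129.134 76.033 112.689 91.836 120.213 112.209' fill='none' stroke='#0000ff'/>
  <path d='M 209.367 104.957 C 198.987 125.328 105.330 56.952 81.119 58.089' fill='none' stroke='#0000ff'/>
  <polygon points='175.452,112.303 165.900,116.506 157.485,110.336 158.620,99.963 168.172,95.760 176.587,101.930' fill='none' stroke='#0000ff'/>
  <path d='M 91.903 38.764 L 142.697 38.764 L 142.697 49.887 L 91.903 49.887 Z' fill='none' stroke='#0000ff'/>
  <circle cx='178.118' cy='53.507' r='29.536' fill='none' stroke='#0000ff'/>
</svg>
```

viewBox `0 0 241.615 126.643` with mm width/height → 1 unit = 1 mm. Flip: y_m = 126.643 − y_svg.

**Shape 1** — `<path>` cubic bezier, stroke `#0000ff` → cut (S840, F785). Control points (SVG): P0=(149.071,70.501), P1=(129.134,76.033), P2=(112.689,91.836), P3=(120.213,112.209); sampled at t=k/4. Machine vertices: (149.071,56.142) → (135.093,50.156) → (124.344,40.853) → (118.744,28.768) → (120.213,14.434). Open path.

**Shape 2** — `<path>` cubic bezier, stroke `#0000ff` → cut (S840, F785). Control points (SVG): P0=(209.367,104.957), P1=(198.987,125.328), P2=(105.330,56.952), P3=(81.119,58.089); sampled at t=k/4. Machine vertices: (209.367,21.686) → (188.354,20.575) → (150.430,37.907) → (109.912,58.846) → (81.119,68.554). Open path.

**Shape 3** — `<polygon>` regular polygon, stroke `#0000ff` → cut (S840, F785). Machine vertices: (175.452,14.340) → (165.900,10.137) → (157.485,16.307) → (158.620,26.680) → (168.172,30.883) → (176.587,24.713) → (175.452,14.340). Closed: final G1 returns to the first vertex.

**Shape 4** — `<path>` rectangle, stroke `#0000ff` → cut (S840, F785). Machine vertices: (91.903,87.879) → (142.697,87.879) → (142.697,76.756) → (91.903,76.756) → (91.903,87.879). Closed: final G1 returns to the first vertex.

**Shape 5** — `<circle>` circle, stroke `#0000ff` → cut (S840, F785). Machine vertices: (207.654,73.136) → (199.003,94.021) → (178.118,102.672) → (157.233,94.021) → (148.582,73.136) → (157.233,52.251) → (178.118,43.600) → (199.003,52.251) → (207.654,73.136). Closed: final G1 returns to the first vertex.

G21
G90
G00 X149.071 Y56.142
M3 S840
G1 X135.093 Y50.156 F785
G1 X124.344 Y40.853 F785
G1 X118.744 Y28.768 F785
G1 X120.213 Y14.434 F785
M5
G00 X209.367 Y21.686
M3 S840
G1 X188.354 Y20.575 F785
G1 X150.430 Y37.907 F785
G1 X109.912 Y58.846 F785
G1 X81.119 Y68.554 F785
M5
G00 X175.452 Y14.340
M3 S840
G1 X165.900 Y10.137 F785
G1 X157.485 Y16.307 F785
G1 X158.620 Y26.680 F785
G1 X168.172 Y30.883 F785
G1 X176.587 Y24.713 F785
G1 X175.452 Y14.340 F785
M5
G00 X91.903 Y87.879
M3 S840
G1 X142.697 Y87.879 F785
G1 X142.697 Y76.756 F785
G1 X91.903 Y76.756 F785
G1 X91.903 Y87.879 F785
M5
G00 X207.654 Y73.136
M3 S840
G1 X199.003 Y94.021 F785
G1 X178.118 Y102.672 F785
G1 X157.233 Y94.021 F785
G1 X148.582 Y73.136 F785
G1 X157.233 Y52.251 F785
G1 X178.118 Y43.600 F785
G1 X199.003 Y52.251 F785
G1 X207.654 Y73.136 F785
M5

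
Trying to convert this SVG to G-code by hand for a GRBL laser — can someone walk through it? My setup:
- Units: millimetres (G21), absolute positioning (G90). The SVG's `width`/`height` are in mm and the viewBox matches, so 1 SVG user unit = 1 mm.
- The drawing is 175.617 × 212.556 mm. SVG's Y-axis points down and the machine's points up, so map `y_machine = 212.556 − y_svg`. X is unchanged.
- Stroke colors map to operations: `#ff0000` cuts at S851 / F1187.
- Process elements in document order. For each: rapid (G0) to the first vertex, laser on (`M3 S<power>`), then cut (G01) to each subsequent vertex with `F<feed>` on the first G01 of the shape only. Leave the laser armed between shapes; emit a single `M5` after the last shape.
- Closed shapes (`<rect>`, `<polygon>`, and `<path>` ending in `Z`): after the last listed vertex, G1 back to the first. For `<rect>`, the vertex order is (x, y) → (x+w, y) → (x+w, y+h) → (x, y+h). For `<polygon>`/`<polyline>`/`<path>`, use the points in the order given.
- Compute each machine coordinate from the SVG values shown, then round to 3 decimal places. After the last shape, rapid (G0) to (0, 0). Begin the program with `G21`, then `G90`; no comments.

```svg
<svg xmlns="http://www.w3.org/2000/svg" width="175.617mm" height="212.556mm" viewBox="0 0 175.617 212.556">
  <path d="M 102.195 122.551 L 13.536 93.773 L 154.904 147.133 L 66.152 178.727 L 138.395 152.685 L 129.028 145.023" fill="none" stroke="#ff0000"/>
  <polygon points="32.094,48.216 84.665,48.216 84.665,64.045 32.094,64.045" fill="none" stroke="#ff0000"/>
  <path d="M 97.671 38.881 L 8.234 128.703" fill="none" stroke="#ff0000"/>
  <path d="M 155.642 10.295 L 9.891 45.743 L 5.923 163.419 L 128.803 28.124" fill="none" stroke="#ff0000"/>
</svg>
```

Since the viewBox matches the mm dimensions, user units are millimetres directly. The only transform is the Y-flip y_m = 212.556 − y_svg.

Shape 1 is a open polyline drawn with `<path>`. Its stroke #ff0000 means cut at S851, F1187. After flipping Y the toolpath is (102.195,90.005) → (13.536,118.783) → (154.904,65.423) → (66.152,33.829) → (138.395,59.871) → (129.028,67.533).

Shape 2 is a rectangle drawn with `<polygon>`. Its stroke #ff0000 means cut at S851, F1187. After flipping Y the toolpath is (32.094,164.340) → (84.665,164.340) → (84.665,148.511) → (32.094,148.511) → (32.094,164.340), returning to the start.

Shape 3 is a line segment drawn with `<path>`. Its stroke #ff0000 means cut at S851, F1187. After flipping Y the toolpath is (97.671,173.675) → (8.234,83.853).

Shape 4 is a open polyline drawn with `<path>`. Its stroke #ff0000 means cut at S851, F1187. After flipping Y the toolpath is (155.642,202.261) → (9.891,166.813) → (5.923,49.137) → (128.803,184.432).

G21
G90
G0 X102.195 Y90.005
M3 S851
G01 X13.536 Y118.783 F1187
G01 X154.904 Y65.423
G01 X66.152 Y33.829
G01 X138.395 Y59.871
G01 X129.028 Y67.533
G0 X32.094 Y164.340
M3 S851
G01 X84.665 Y164.340 F1187
G01 X84.665 Y148.511
G01 X32.094 Y148.511
G01 X32.094 Y164.340
G0 X97.671 Y173.675
M3 S851
G01 X8.234 Y83.853 F1187
G0 X155.642 Y202.261
M3 S851
G01 X9.891 Y166.813 F1187
G01 X5.923 Y49.137
G01 X128.803 Y184.432
M5
G0 X0.000 Y0.000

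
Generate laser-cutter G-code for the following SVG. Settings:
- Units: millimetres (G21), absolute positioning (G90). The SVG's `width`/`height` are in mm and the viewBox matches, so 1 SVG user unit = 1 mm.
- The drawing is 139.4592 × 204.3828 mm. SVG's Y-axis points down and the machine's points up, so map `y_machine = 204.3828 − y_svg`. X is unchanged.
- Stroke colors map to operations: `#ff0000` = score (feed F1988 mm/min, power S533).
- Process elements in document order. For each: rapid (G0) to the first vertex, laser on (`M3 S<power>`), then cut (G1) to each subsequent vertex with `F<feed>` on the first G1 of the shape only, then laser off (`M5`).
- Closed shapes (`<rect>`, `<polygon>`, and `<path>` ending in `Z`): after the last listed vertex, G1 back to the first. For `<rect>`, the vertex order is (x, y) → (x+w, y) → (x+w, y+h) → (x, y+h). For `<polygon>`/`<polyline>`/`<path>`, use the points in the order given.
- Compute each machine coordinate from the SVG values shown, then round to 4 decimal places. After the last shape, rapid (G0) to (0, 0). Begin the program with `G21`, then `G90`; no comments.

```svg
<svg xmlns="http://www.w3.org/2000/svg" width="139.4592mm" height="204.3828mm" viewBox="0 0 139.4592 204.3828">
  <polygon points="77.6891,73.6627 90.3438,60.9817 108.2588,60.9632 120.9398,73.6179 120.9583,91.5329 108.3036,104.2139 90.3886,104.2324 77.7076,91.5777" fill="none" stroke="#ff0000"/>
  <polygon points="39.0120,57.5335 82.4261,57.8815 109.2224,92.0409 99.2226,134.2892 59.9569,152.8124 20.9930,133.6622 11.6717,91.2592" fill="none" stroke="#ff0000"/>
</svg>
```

G21
G90
G0 X77.6891 Y130.7201
M3 S533
G1 X90.3438 Y143.4011 F1988
G1 X108.2588 Y143.4196
G1 X120.9398 Y130.7649
G1 X120.9583 Y112.8499
G1 X108.3036 Y100.1689
G1 X90.3886 Y100.1504
G1 X77.7076 Y112.8051
G1 X77.6891 Y130.7201
M5
G0 X39.0120 Y146.8493
M3 S533
G1 X82.4261 Y146.5013 F1988
G1 X109.2224 Y112.3419
G1 X99.2226 Y70.0936
G1 X59.9569 Y51.5704
G1 X20.9930 Y70.7206
G1 X11.6717 Y113.1236
G1 X39.0120 Y146.8493
M5
G0 X0.0000 Y0.0000

1 u = 1 mm; y_m = 204.3828 − y.

[1] `<polygon>` regular polygon, #ff0000→score S533 F1988: (77.6891,130.7201) → (90.3438,143.4011) → (108.2588,143.4196) → (120.9398,130.7649) → (120.9583,112.8499) → (108.3036,100.1689) → (90.3886,100.1504) → (77.7076,112.8051) → (77.6891,130.7201) (closed)

[2] `<polygon>` regular polygon, #ff0000→score S533 F1988: (39.0120,146.8493) → (82.4261,146.5013) → (109.2224,112.3419) → (99.2226,70.0936) → (59.9569,51.5704) → (20.9930,70.7206) → (11.6717,113.1236) → (39.0120,146.8493) (closed)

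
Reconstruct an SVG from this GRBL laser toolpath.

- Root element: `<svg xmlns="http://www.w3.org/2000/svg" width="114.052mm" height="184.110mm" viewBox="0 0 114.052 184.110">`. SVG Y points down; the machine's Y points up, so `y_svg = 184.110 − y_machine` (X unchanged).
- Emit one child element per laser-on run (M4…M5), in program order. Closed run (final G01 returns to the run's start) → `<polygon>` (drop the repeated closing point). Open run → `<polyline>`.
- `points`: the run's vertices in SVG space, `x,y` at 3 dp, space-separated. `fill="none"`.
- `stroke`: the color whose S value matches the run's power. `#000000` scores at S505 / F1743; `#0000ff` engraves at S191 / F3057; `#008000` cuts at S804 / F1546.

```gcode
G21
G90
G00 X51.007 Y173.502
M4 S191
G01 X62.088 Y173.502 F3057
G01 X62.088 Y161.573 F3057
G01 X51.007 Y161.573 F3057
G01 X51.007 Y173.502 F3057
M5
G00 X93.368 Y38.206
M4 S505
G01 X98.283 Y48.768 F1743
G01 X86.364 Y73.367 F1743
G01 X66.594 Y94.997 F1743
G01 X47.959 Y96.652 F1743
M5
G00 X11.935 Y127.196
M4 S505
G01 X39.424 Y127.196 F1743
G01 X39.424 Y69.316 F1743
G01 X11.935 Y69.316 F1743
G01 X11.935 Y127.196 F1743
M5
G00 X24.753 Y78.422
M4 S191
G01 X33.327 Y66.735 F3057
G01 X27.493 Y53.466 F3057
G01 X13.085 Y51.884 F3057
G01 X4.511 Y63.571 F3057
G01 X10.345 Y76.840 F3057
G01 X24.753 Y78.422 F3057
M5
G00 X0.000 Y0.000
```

<svg xmlns="http://www.w3.org/2000/svg" width="114.052mm" height="184.110mm" viewBox="0 0 114.052 184.110">
  <polygon points="51.007,10.608 62.088,10.608 62.088,22.537 51.007,22.537" fill="none" stroke="#0000ff"/>
  <polyline points="93.368,145.904 98.283,135.342 86.364,110.743 66.594,89.113 47.959,87.458" fill="none" stroke="#000000"/>
  <polygon points="11.935,56.914 39.424,56.914 39.424,114.794 11.935,114.794" fill="none" stroke="#000000"/>
  <polygon points="24.753,105.688 33.327,117.375 27.493,130.644 13.085,132.226 4.511,120.539 10.345,107.270" fill="none" stroke="#0000ff"/>
</svg>

y_svg = 184.110 − y_m.

[1] S191→`#0000ff` (engrave); closed run; points: 51.007,10.608 62.088,10.608 62.088,22.537 51.007,22.537

[2] S505→`#000000` (score); open run; points: 93.368,145.904 98.283,135.342 86.364,110.743 66.594,89.113 47.959,87.458

[3] S505→`#000000` (score); closed run; points: 11.935,56.914 39.424,56.914 39.424,114.794 11.935,114.794

[4] S191→`#0000ff` (engrave); closed run; points: 24.753,105.688 33.327,117.375 27.493,130.644 13.085,132.226 4.511,120.539 10.345,107.270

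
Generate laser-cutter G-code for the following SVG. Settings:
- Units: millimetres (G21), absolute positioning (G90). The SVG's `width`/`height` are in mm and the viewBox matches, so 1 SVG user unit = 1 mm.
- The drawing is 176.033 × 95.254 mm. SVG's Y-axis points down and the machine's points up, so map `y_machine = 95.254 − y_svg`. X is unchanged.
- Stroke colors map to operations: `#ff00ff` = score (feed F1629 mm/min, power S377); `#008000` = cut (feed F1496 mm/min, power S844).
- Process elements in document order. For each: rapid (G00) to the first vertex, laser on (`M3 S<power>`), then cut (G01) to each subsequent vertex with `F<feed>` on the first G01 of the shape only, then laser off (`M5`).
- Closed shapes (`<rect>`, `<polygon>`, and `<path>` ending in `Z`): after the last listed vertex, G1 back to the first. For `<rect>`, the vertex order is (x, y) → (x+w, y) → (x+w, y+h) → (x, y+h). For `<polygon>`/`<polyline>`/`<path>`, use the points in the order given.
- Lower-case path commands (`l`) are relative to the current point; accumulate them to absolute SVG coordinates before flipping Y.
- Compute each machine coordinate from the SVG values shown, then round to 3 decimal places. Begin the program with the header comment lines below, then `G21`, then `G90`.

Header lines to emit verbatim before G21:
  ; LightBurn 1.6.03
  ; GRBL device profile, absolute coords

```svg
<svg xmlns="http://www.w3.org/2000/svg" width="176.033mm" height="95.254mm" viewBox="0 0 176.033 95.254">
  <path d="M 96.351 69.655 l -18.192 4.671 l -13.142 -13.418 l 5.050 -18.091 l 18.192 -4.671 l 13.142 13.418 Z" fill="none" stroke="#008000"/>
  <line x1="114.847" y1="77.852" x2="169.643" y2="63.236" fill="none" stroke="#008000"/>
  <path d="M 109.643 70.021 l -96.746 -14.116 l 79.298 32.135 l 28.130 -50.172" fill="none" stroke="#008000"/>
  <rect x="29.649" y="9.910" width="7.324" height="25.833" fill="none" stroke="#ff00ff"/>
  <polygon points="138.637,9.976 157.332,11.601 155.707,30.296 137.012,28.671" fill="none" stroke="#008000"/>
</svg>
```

viewBox `0 0 176.033 95.254` with mm width/height → 1 unit = 1 mm. Flip: y_m = 95.254 − y_svg.

**Shape 1** — `<path>` regular polygon, stroke `#008000` → cut (S844, F1496). Machine vertices: (96.351,25.599) → (78.159,20.928) → (65.017,34.346) → (70.067,52.437) → (88.259,57.108) → (101.401,43.690) → (96.351,25.599). Closed: final G1 returns to the first vertex.

**Shape 2** — `<line>` line segment, stroke `#008000` → cut (S844, F1496). Machine vertices: (114.847,17.402) → (169.643,32.018). Open path.

**Shape 3** — `<path>` open polyline, stroke `#008000` → cut (S844, F1496). Machine vertices: (109.643,25.233) → (12.897,39.349) → (92.195,7.214) → (120.325,57.386). Open path.

**Shape 4** — `<rect>` rectangle, stroke `#ff00ff` → score (S377, F1629). Machine vertices: (29.649,85.344) → (36.973,85.344) → (36.973,59.511) → (29.649,59.511) → (29.649,85.344). Closed: final G1 returns to the first vertex.

**Shape 5** — `<polygon>` regular polygon, stroke `#008000` → cut (S844, F1496). Machine vertices: (138.637,85.278) → (157.332,83.653) → (155.707,64.958) → (137.012,66.583) → (138.637,85.278). Closed: final G1 returns to the first vertex.

; LightBurn 1.6.03
; GRBL device profile, absolute coords
G21
G90
G00 X96.351 Y25.599
M3 S844
G01 X78.159 Y20.928 F1496
G01 X65.017 Y34.346
G01 X70.067 Y52.437
G01 X88.259 Y57.108
G01 X101.401 Y43.690
G01 X96.351 Y25.599
M5
G00 X114.847 Y17.402
M3 S844
G01 X169.643 Y32.018 F1496
M5
G00 X109.643 Y25.233
M3 S844
G01 X12.897 Y39.349 F1496
G01 X92.195 Y7.214
G01 X120.325 Y57.386
M5
G00 X29.649 Y85.344
M3 S377
G01 X36.973 Y85.344 F1629
G01 X36.973 Y59.511
G01 X29.649 Y59.511
G01 X29.649 Y85.344
M5
G00 X138.637 Y85.278
M3 S844
G01 X157.332 Y83.653 F1496
G01 X155.707 Y64.958
G01 X137.012 Y66.583
G01 X138.637 Y85.278
M5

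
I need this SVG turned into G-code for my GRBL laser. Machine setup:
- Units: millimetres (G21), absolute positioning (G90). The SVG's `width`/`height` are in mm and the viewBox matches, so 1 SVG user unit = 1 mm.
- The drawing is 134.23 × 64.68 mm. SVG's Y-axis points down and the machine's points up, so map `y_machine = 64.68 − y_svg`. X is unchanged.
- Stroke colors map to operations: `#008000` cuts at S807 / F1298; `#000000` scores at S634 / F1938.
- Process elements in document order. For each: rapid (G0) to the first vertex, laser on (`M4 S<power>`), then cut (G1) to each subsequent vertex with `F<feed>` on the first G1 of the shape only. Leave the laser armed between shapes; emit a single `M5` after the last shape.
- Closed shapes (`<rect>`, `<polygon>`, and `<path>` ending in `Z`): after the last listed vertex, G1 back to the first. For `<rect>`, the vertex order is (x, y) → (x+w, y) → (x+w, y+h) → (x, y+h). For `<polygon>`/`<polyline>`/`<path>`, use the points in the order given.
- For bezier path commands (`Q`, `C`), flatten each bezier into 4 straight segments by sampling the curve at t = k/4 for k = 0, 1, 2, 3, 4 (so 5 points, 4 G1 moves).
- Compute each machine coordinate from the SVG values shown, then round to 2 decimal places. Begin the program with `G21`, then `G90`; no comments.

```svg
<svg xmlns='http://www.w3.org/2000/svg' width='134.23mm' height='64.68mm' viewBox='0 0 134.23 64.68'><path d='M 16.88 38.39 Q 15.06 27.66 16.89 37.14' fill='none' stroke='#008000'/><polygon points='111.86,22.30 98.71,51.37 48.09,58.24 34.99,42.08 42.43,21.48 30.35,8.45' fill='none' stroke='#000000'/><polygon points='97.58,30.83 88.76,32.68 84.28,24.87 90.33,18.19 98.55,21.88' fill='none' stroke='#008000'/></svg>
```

1 u = 1 mm; y_m = 64.68 − y.

[1] `<path>` quadratic bezier, #008000→cut S807 F1298: (16.88,26.29) → (16.20,30.39) → (15.97,31.97) → (16.20,31.02) → (16.89,27.54)

[2] `<polygon>` closed polygon, #000000→score S634 F1938: (111.86,42.38) → (98.71,13.31) → (48.09,6.44) → (34.99,22.60) → (42.43,43.20) → (30.35,56.23) → (111.86,42.38) (closed)

[3] `<polygon>` regular polygon, #008000→cut S807 F1298: (97.58,33.85) → (88.76,32.00) → (84.28,39.81) → (90.33,46.49) → (98.55,42.80) → (97.58,33.85) (closed)

G21
G90
G0 X16.88 Y26.29
M4 S807
G1 X16.20 Y30.39 F1298
G1 X15.97 Y31.97
G1 X16.20 Y31.02
G1 X16.89 Y27.54
G0 X111.86 Y42.38
M4 S634
G1 X98.71 Y13.31 F1938
G1 X48.09 Y6.44
G1 X34.99 Y22.60
G1 X42.43 Y43.20
G1 X30.35 Y56.23
G1 X111.86 Y42.38
G0 X97.58 Y33.85
M4 S807
G1 X88.76 Y32.00 F1298
G1 X84.28 Y39.81
G1 X90.33 Y46.49
G1 X98.55 Y42.80
G1 X97.58 Y33.85
M5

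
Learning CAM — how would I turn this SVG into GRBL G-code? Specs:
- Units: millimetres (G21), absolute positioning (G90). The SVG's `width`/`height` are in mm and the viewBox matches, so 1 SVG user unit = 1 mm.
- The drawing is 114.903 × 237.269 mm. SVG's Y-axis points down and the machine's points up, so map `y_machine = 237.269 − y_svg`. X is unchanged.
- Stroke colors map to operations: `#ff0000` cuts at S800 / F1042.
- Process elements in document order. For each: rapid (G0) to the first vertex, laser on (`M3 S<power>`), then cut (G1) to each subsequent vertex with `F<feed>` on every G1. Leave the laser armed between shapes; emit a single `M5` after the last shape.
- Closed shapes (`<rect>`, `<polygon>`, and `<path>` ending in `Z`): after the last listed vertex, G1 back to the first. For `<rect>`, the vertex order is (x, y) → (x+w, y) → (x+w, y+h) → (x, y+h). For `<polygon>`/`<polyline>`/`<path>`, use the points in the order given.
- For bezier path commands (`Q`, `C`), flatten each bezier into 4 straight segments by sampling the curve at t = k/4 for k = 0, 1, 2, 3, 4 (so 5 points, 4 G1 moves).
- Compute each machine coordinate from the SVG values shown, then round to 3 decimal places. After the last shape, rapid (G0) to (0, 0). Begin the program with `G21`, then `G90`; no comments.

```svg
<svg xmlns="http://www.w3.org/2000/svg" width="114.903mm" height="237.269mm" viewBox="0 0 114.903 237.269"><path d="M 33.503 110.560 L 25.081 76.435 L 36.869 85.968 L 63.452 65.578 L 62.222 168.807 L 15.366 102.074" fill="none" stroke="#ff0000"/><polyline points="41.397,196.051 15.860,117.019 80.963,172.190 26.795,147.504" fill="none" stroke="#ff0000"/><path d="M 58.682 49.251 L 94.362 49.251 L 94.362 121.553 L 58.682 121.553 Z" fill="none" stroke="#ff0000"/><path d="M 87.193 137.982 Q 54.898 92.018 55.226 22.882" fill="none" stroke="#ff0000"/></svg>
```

Since the viewBox matches the mm dimensions, user units are millimetres directly. The only transform is the Y-flip y_m = 237.269 − y_svg.

Shape 1 is a open polyline drawn with `<path>`. Its stroke #ff0000 means cut at S800, F1042. After flipping Y the toolpath is (33.503,126.709) → (25.081,160.834) → (36.869,151.301) → (63.452,171.691) → (62.222,68.462) → (15.366,135.195).

Shape 2 is a open polyline drawn with `<polyline>`. Its stroke #ff0000 means cut at S800, F1042. After flipping Y the toolpath is (41.397,41.218) → (15.860,120.250) → (80.963,65.079) → (26.795,89.765).

Shape 3 is a rectangle drawn with `<path>`. Its stroke #ff0000 means cut at S800, F1042. After flipping Y the toolpath is (58.682,188.018) → (94.362,188.018) → (94.362,115.716) → (58.682,115.716) → (58.682,188.018), returning to the start.

Shape 4 is a quadratic bezier drawn with `<path>`. Its stroke #ff0000 means cut at S800, F1042. After flipping Y the toolpath is (87.193,99.287) → (73.084,123.717) → (63.054,151.044) → (57.101,181.267) → (55.226,214.387).

G21
G90
G0 X33.503 Y126.709
M3 S800
G1 X25.081 Y160.834 F1042
G1 X36.869 Y151.301 F1042
G1 X63.452 Y171.691 F1042
G1 X62.222 Y68.462 F1042
G1 X15.366 Y135.195 F1042
G0 X41.397 Y41.218
M3 S800
G1 X15.860 Y120.250 F1042
G1 X80.963 Y65.079 F1042
G1 X26.795 Y89.765 F1042
G0 X58.682 Y188.018
M3 S800
G1 X94.362 Y188.018 F1042
G1 X94.362 Y115.716 F1042
G1 X58.682 Y115.716 F1042
G1 X58.682 Y188.018 F1042
G0 X87.193 Y99.287
M3 S800
G1 X73.084 Y123.717 F1042
G1 X63.054 Y151.044 F1042
G1 X57.101 Y181.267 F1042
G1 X55.226 Y214.387 F1042
M5
G0 X0.000 Y0.000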